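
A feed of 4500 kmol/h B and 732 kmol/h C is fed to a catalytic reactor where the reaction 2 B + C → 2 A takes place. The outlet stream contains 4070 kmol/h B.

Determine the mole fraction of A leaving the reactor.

For B: n = n₀ − 2ξ → 4070 = 4500 − 2ξ, giving ξ = 215 kmol/h.
Outlet amounts (n = n₀ + ν ξ):
  B: 4500 − 2(215) = 4070
  C: 732 − 1(215) = 517
  A: 0 + 2(215) = 430
Total out = 5017 kmol/h; y_A = 430 / 5017 = 0.08571.

0.0857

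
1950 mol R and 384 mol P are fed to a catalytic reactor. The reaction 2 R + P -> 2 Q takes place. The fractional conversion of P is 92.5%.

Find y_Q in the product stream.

0.359

P reacted = 0.925 × 384 = 355.2 mol; ν_P = −1, so ξ = 355.2/1 = 355.2 mol.
Outlet amounts (n = n₀ + ν ξ):
  R: 1950 − 2(355.2) = 1240
  P: 384 − 1(355.2) = 28.8
  Q: 0 + 2(355.2) = 710.4
Total out = 1979 mol; y_Q = 710.4 / 1979 = 0.359.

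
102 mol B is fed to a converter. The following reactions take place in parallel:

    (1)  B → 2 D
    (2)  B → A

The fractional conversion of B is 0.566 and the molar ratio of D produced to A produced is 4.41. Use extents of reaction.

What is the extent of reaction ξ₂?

Conversion of B: B consumed = 0.566 × 102 = 57.73 mol = 1ξ₁ + 1ξ₂.
Selectivity: 2ξ₁ / (1ξ₂) = 4.41 → ξ₁ = 2.205 ξ₂.
Substitute: (1·2.205 + 1) ξ₂ = 57.73 → ξ₂ = 18.01 mol, ξ₁ = 39.72 mol.
Outlet amounts (n = n₀ + Σ ν·ξ):
  B: 102 − 1(39.72) − 1(18.01) = 44.27
  D: 0 + 2(39.72) = 79.44
  A: 0 + 1(18.01) = 18.01

ξ₂ = 18 mol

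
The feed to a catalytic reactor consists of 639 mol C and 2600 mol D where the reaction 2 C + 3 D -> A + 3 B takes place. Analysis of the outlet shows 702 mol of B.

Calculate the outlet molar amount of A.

234 mol

For B: n = n₀ + 3ξ → 702 = 0 + 3ξ, giving ξ = 234 mol.
Outlet amounts (n = n₀ + ν ξ):
  C: 639 − 2(234) = 171
  D: 2600 − 3(234) = 1898
  A: 0 + 1(234) = 234
  B: 0 + 3(234) = 702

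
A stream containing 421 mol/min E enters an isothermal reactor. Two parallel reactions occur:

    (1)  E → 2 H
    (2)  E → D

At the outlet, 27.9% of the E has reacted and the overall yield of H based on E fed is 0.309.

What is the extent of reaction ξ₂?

ξ₂ = 52.4 mol/min

Yield of H: 2ξ₁ / 421 = 0.309 → ξ₁ = 65.04 mol/min.
Conversion of E: 1ξ₁ + 1ξ₂ = 0.279 × 421 = 117.5 → ξ₂ = 52.41 mol/min.
Outlet amounts (n = n₀ + Σ ν·ξ):
  E: 421 − 1(65.04) − 1(52.41) = 303.5
  H: 0 + 2(65.04) = 130.1
  D: 0 + 1(52.41) = 52.41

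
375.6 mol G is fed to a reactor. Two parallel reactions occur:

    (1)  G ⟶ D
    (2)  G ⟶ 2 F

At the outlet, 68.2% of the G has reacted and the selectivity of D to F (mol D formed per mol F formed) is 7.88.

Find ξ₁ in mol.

Conversion of G: G consumed = 0.682 × 375.6 = 256.2 mol = 1ξ₁ + 1ξ₂.
Selectivity: 1ξ₁ / (2ξ₂) = 7.88 → ξ₁ = 15.76 ξ₂.
Substitute: (1·15.76 + 1) ξ₂ = 256.2 → ξ₂ = 15.28 mol, ξ₁ = 240.9 mol.
Outlet amounts (n = n₀ + Σ ν·ξ):
  G: 375.6 − 1(240.9) − 1(15.28) = 119.4
  D: 0 + 1(240.9) = 240.9
  F: 0 + 2(15.28) = 30.57

ξ₁ = 241 mol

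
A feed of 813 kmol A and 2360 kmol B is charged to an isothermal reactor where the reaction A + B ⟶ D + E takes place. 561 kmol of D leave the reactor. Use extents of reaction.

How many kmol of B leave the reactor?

For D: n = n₀ + 1ξ → 561 = 0 + 1ξ, giving ξ = 561 kmol.
Outlet amounts (n = n₀ + ν ξ):
  A: 813 − 1(561) = 252
  B: 2360 − 1(561) = 1799
  D: 0 + 1(561) = 561
  E: 0 + 1(561) = 561

1800 kmol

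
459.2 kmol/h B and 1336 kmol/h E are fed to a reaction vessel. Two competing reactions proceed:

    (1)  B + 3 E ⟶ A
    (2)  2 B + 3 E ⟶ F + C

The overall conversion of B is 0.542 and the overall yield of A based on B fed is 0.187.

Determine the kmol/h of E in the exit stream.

834 kmol/h

Yield of A: 1ξ₁ / 459.2 = 0.187 → ξ₁ = 85.87 kmol/h.
Conversion of B: 1ξ₁ + 2ξ₂ = 0.542 × 459.2 = 248.9 → ξ₂ = 81.51 kmol/h.
Outlet amounts (n = n₀ + Σ ν·ξ):
  B: 459.2 − 1(85.87) − 2(81.51) = 210.3
  E: 1336 − 3(85.87) − 3(81.51) = 833.9
  A: 0 + 1(85.87) = 85.87
  F: 0 + 1(81.51) = 81.51
  C: 0 + 1(81.51) = 81.51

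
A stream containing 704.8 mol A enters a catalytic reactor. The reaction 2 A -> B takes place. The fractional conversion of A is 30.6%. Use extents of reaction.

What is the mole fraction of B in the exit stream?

0.181

A reacted = 0.306 × 704.8 = 215.7 mol; ν_A = −2, so ξ = 215.7/2 = 107.8 mol.
Outlet amounts (n = n₀ + ν ξ):
  A: 704.8 − 2(107.8) = 489.1
  B: 0 + 1(107.8) = 107.8
Total out = 597 mol; y_B = 107.8 / 597 = 0.1806.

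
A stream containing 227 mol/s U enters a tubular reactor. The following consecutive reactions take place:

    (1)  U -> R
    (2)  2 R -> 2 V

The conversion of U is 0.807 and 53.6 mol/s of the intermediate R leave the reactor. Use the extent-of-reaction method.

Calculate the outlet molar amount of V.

130 mol/s

Conversion of U: U consumed = 1ξ₁ = 0.807 × 227 → ξ₁ = 183.2 mol/s.
R balance: n_R = 0 + 1ξ₁ − 2ξ₂ = 53.6 → ξ₂ = (1·183.2 − 53.6)/2 = 64.79 mol/s.
Outlet amounts (n = n₀ + Σ ν·ξ):
  U: 227 − 1(183.2) = 43.81
  R: 0 + 1(183.2) − 2(64.79) = 53.6
  V: 0 + 2(64.79) = 129.6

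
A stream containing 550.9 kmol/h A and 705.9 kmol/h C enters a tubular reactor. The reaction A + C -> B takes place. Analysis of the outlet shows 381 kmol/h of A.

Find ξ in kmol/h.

For A: n = n₀ − 1ξ → 381 = 550.9 − 1ξ, giving ξ = 169.9 kmol/h.
Outlet amounts (n = n₀ + ν ξ):
  A: 550.9 − 1(169.9) = 381
  C: 705.9 − 1(169.9) = 536
  B: 0 + 1(169.9) = 169.9

ξ = 170 kmol/h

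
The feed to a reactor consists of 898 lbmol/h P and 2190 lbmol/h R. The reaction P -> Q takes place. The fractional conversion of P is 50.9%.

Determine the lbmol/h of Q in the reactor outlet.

P reacted = 0.509 × 898 = 457.1 lbmol/h; ν_P = −1, so ξ = 457.1/1 = 457.1 lbmol/h.
Outlet amounts (n = n₀ + ν ξ):
  P: 898 − 1(457.1) = 440.9
  Q: 0 + 1(457.1) = 457.1
  R: 2190 (inert)

457 lbmol/h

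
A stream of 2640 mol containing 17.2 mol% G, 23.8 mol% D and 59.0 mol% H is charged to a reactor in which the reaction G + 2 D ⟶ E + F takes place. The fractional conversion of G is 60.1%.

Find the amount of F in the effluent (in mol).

273 mol

G reacted = 0.601 × 454.1 = 272.9 mol; ν_G = −1, so ξ = 272.9/1 = 272.9 mol.
Outlet amounts (n = n₀ + ν ξ):
  G: 454.1 − 1(272.9) = 181.2
  D: 628.3 − 2(272.9) = 82.52
  E: 0 + 1(272.9) = 272.9
  F: 0 + 1(272.9) = 272.9
  H: 1558 (inert)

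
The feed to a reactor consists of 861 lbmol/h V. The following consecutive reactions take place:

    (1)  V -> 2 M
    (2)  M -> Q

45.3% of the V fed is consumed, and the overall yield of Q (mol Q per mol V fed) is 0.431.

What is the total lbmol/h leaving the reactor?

1250 lbmol/h

Conversion of V: V consumed = 1ξ₁ = 0.453 × 861 → ξ₁ = 390 lbmol/h.
Yield of Q: 1ξ₂ / 861 = 0.431 → ξ₂ = 371.1 lbmol/h.
Outlet amounts (n = n₀ + Σ ν·ξ):
  V: 861 − 1(390) = 471
  M: 0 + 2(390) − 1(371.1) = 409
  Q: 0 + 1(371.1) = 371.1
Total out = 471 + 409 + 371.1 = 1251 lbmol/h.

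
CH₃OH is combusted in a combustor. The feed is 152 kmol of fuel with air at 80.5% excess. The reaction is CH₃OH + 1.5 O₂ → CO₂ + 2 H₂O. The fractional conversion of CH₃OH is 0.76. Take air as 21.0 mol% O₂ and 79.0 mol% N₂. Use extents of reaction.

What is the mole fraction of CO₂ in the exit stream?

0.0532

Stoichiometric O₂ = 1.5 × 152 = 228 kmol; O₂ fed = 228 × 1.805 = 411.5 kmol.
N₂ fed = 411.5 × 79/21 = 1548 kmol.
Fuel reacted = 0.76 × 152 → ξ = 115.5 kmol.
Outlet (n = n₀ + ν ξ):
  CH₃OH: 152 − 1(115.5) = 36.48
  O₂: 411.5 − 1.5(115.5) = 238.3
  N₂: 1548 (inert)
  CO₂: 0 + 1(115.5) = 115.5
  H₂O: 0 + 2(115.5) = 231
Total out = 2169 kmol; y_CO₂ = 115.5 / 2169 = 0.05325.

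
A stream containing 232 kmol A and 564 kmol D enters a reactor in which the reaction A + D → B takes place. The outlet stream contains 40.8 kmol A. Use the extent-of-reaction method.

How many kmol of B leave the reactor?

191 kmol

For A: n = n₀ − 1ξ → 40.8 = 232 − 1ξ, giving ξ = 191.2 kmol.
Outlet amounts (n = n₀ + ν ξ):
  A: 232 − 1(191.2) = 40.8
  D: 564 − 1(191.2) = 372.8
  B: 0 + 1(191.2) = 191.2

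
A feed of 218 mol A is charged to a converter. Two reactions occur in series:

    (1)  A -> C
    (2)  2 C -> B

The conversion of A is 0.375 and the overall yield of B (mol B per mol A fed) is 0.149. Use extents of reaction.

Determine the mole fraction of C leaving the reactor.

Conversion of A: A consumed = 1ξ₁ = 0.375 × 218 → ξ₁ = 81.75 mol.
Yield of B: 1ξ₂ / 218 = 0.149 → ξ₂ = 32.48 mol.
Outlet amounts (n = n₀ + Σ ν·ξ):
  A: 218 − 1(81.75) = 136.2
  C: 0 + 1(81.75) − 2(32.48) = 16.79
  B: 0 + 1(32.48) = 32.48
Total out = 185.5 mol; y_C = 16.79 / 185.5 = 0.09048.

0.0905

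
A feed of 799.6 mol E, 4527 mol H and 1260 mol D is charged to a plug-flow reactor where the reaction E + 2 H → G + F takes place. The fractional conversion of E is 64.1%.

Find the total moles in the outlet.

E reacted = 0.641 × 799.6 = 512.5 mol; ν_E = −1, so ξ = 512.5/1 = 512.5 mol.
Outlet amounts (n = n₀ + ν ξ):
  E: 799.6 − 1(512.5) = 287.1
  H: 4527 − 2(512.5) = 3502
  G: 0 + 1(512.5) = 512.5
  F: 0 + 1(512.5) = 512.5
  D: 1260 (inert)
Total out = 287.1 + 3502 + 512.5 + 512.5 + 1260 = 6074 mol.

6070 mol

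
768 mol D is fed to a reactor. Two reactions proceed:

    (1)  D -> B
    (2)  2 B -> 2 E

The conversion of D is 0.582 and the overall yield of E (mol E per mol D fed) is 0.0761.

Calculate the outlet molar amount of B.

Conversion of D: D consumed = 1ξ₁ = 0.582 × 768 → ξ₁ = 447 mol.
Yield of E: 2ξ₂ / 768 = 0.0761 → ξ₂ = 29.22 mol.
Outlet amounts (n = n₀ + Σ ν·ξ):
  D: 768 − 1(447) = 321
  B: 0 + 1(447) − 2(29.22) = 388.5
  E: 0 + 2(29.22) = 58.44

389 mol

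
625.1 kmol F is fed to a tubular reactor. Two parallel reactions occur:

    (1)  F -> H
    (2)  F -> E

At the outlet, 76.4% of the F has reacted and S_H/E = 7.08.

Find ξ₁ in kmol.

Conversion of F: F consumed = 0.764 × 625.1 = 477.6 kmol = 1ξ₁ + 1ξ₂.
Selectivity: 1ξ₁ / (1ξ₂) = 7.08 → ξ₁ = 7.08 ξ₂.
Substitute: (1·7.08 + 1) ξ₂ = 477.6 → ξ₂ = 59.11 kmol, ξ₁ = 418.5 kmol.
Outlet amounts (n = n₀ + Σ ν·ξ):
  F: 625.1 − 1(418.5) − 1(59.11) = 147.5
  H: 0 + 1(418.5) = 418.5
  E: 0 + 1(59.11) = 59.11

ξ₁ = 418 kmol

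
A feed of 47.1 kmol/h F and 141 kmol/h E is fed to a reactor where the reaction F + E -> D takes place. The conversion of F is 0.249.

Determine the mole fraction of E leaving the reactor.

F reacted = 0.249 × 47.1 = 11.73 kmol/h; ν_F = −1, so ξ = 11.73/1 = 11.73 kmol/h.
Outlet amounts (n = n₀ + ν ξ):
  F: 47.1 − 1(11.73) = 35.37
  E: 141 − 1(11.73) = 129.3
  D: 0 + 1(11.73) = 11.73
Total out = 176.4 kmol/h; y_E = 129.3 / 176.4 = 0.733.

0.733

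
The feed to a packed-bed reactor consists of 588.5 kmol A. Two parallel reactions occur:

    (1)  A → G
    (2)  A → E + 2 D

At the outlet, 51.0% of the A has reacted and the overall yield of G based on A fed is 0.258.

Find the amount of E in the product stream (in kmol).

148 kmol

Yield of G: 1ξ₁ / 588.5 = 0.258 → ξ₁ = 151.8 kmol.
Conversion of A: 1ξ₁ + 1ξ₂ = 0.51 × 588.5 = 300.1 → ξ₂ = 148.3 kmol.
Outlet amounts (n = n₀ + Σ ν·ξ):
  A: 588.5 − 1(151.8) − 1(148.3) = 288.4
  G: 0 + 1(151.8) = 151.8
  E: 0 + 1(148.3) = 148.3
  D: 0 + 2(148.3) = 296.6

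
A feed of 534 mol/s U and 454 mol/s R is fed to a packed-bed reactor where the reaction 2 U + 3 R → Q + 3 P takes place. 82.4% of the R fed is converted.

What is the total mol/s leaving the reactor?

863 mol/s

R reacted = 0.824 × 454 = 374.1 mol/s; ν_R = −3, so ξ = 374.1/3 = 124.7 mol/s.
Outlet amounts (n = n₀ + ν ξ):
  U: 534 − 2(124.7) = 284.6
  R: 454 − 3(124.7) = 79.9
  Q: 0 + 1(124.7) = 124.7
  P: 0 + 3(124.7) = 374.1
Total out = 284.6 + 79.9 + 124.7 + 374.1 = 863.3 mol/s.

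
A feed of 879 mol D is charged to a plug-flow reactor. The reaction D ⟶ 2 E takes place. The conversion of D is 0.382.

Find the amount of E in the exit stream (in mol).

672 mol

D reacted = 0.382 × 879 = 335.8 mol; ν_D = −1, so ξ = 335.8/1 = 335.8 mol.
Outlet amounts (n = n₀ + ν ξ):
  D: 879 − 1(335.8) = 543.2
  E: 0 + 2(335.8) = 671.6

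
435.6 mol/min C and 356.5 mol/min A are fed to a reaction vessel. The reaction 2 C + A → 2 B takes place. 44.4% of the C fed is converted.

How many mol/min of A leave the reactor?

C reacted = 0.444 × 435.6 = 193.4 mol/min; ν_C = −2, so ξ = 193.4/2 = 96.7 mol/min.
Outlet amounts (n = n₀ + ν ξ):
  C: 435.6 − 2(96.7) = 242.2
  A: 356.5 − 1(96.7) = 259.8
  B: 0 + 2(96.7) = 193.4

260 mol/min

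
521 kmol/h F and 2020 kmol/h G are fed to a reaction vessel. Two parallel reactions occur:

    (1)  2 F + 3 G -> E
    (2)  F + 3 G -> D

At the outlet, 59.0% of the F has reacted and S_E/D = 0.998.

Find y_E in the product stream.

0.0561

Conversion of F: F consumed = 0.59 × 521 = 307.4 kmol/h = 2ξ₁ + 1ξ₂.
Selectivity: 1ξ₁ / (1ξ₂) = 0.998 → ξ₁ = 0.998 ξ₂.
Substitute: (2·0.998 + 1) ξ₂ = 307.4 → ξ₂ = 102.6 kmol/h, ξ₁ = 102.4 kmol/h.
Outlet amounts (n = n₀ + Σ ν·ξ):
  F: 521 − 2(102.4) − 1(102.6) = 213.6
  G: 2020 − 3(102.4) − 3(102.6) = 1405
  E: 0 + 1(102.4) = 102.4
  D: 0 + 1(102.6) = 102.6
Total out = 1824 kmol/h; y_E = 102.4 / 1824 = 0.05615.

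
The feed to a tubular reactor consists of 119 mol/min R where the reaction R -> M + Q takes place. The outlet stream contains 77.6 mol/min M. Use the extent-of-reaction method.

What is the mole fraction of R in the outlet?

For M: n = n₀ + 1ξ → 77.6 = 0 + 1ξ, giving ξ = 77.6 mol/min.
Outlet amounts (n = n₀ + ν ξ):
  R: 119 − 1(77.6) = 41.4
  M: 0 + 1(77.6) = 77.6
  Q: 0 + 1(77.6) = 77.6
Total out = 196.6 mol/min; y_R = 41.4 / 196.6 = 0.2106.

0.211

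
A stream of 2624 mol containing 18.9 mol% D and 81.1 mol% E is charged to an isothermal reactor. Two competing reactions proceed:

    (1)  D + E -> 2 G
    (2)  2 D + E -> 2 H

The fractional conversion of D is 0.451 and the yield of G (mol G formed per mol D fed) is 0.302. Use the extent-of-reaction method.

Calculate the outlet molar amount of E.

Yield of G: 2ξ₁ / 495.9 = 0.302 → ξ₁ = 74.89 mol.
Conversion of D: 1ξ₁ + 2ξ₂ = 0.451 × 495.9 = 223.7 → ξ₂ = 74.39 mol.
Outlet amounts (n = n₀ + Σ ν·ξ):
  D: 495.9 − 1(74.89) − 2(74.39) = 272.3
  E: 2128 − 1(74.89) − 1(74.39) = 1979
  G: 0 + 2(74.89) = 149.8
  H: 0 + 2(74.39) = 148.8

1980 mol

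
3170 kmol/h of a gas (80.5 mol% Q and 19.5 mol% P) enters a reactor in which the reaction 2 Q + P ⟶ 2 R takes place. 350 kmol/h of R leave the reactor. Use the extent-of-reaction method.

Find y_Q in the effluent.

For R: n = n₀ + 2ξ → 350 = 0 + 2ξ, giving ξ = 175 kmol/h.
Outlet amounts (n = n₀ + ν ξ):
  Q: 2552 − 2(175) = 2202
  P: 618.1 − 1(175) = 443.1
  R: 0 + 2(175) = 350
Total out = 2995 kmol/h; y_Q = 2202 / 2995 = 0.7352.

0.735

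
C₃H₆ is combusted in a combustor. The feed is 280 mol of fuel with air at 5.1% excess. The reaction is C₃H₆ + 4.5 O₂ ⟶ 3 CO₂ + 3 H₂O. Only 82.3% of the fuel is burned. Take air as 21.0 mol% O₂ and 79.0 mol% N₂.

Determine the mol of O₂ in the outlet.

287 mol

Stoichiometric O₂ = 4.5 × 280 = 1260 mol; O₂ fed = 1260 × 1.051 = 1324 mol.
N₂ fed = 1324 × 79/21 = 4982 mol.
Fuel reacted = 0.823 × 280 → ξ = 230.4 mol.
Outlet (n = n₀ + ν ξ):
  C₃H₆: 280 − 1(230.4) = 49.56
  O₂: 1324 − 4.5(230.4) = 287.3
  N₂: 4982 (inert)
  CO₂: 0 + 3(230.4) = 691.3
  H₂O: 0 + 3(230.4) = 691.3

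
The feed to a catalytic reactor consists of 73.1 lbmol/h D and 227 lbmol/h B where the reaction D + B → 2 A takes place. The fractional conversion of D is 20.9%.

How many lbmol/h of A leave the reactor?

D reacted = 0.209 × 73.1 = 15.28 lbmol/h; ν_D = −1, so ξ = 15.28/1 = 15.28 lbmol/h.
Outlet amounts (n = n₀ + ν ξ):
  D: 73.1 − 1(15.28) = 57.82
  B: 227 − 1(15.28) = 211.7
  A: 0 + 2(15.28) = 30.56

30.6 lbmol/h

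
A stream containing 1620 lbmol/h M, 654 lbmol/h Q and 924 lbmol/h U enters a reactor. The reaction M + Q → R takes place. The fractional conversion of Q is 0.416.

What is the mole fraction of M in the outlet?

0.461

Q reacted = 0.416 × 654 = 272.1 lbmol/h; ν_Q = −1, so ξ = 272.1/1 = 272.1 lbmol/h.
Outlet amounts (n = n₀ + ν ξ):
  M: 1620 − 1(272.1) = 1348
  Q: 654 − 1(272.1) = 381.9
  R: 0 + 1(272.1) = 272.1
  U: 924 (inert)
Total out = 2926 lbmol/h; y_M = 1348 / 2926 = 0.4607.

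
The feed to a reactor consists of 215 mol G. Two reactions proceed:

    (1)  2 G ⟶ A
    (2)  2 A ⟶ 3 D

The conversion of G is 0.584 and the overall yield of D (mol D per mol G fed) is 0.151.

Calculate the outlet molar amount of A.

Conversion of G: G consumed = 2ξ₁ = 0.584 × 215 → ξ₁ = 62.78 mol.
Yield of D: 3ξ₂ / 215 = 0.151 → ξ₂ = 10.82 mol.
Outlet amounts (n = n₀ + Σ ν·ξ):
  G: 215 − 2(62.78) = 89.44
  A: 0 + 1(62.78) − 2(10.82) = 41.14
  D: 0 + 3(10.82) = 32.46

41.1 mol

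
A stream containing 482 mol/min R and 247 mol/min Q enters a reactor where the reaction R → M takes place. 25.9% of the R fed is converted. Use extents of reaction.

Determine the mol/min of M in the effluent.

125 mol/min

R reacted = 0.259 × 482 = 124.8 mol/min; ν_R = −1, so ξ = 124.8/1 = 124.8 mol/min.
Outlet amounts (n = n₀ + ν ξ):
  R: 482 − 1(124.8) = 357.2
  M: 0 + 1(124.8) = 124.8
  Q: 247 (inert)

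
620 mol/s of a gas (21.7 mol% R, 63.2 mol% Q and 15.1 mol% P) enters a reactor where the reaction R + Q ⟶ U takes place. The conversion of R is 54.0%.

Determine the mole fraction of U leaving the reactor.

R reacted = 0.54 × 134.5 = 72.65 mol/s; ν_R = −1, so ξ = 72.65/1 = 72.65 mol/s.
Outlet amounts (n = n₀ + ν ξ):
  R: 134.5 − 1(72.65) = 61.89
  Q: 391.8 − 1(72.65) = 319.2
  U: 0 + 1(72.65) = 72.65
  P: 93.62 (inert)
Total out = 547.3 mol/s; y_U = 72.65 / 547.3 = 0.1327.

0.133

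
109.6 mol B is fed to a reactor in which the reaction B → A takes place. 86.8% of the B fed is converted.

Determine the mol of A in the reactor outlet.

95.1 mol

B reacted = 0.868 × 109.6 = 95.13 mol; ν_B = −1, so ξ = 95.13/1 = 95.13 mol.
Outlet amounts (n = n₀ + ν ξ):
  B: 109.6 − 1(95.13) = 14.47
  A: 0 + 1(95.13) = 95.13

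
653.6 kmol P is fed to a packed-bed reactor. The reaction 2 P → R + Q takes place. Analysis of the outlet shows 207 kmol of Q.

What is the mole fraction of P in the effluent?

0.367

For Q: n = n₀ + 1ξ → 207 = 0 + 1ξ, giving ξ = 207 kmol.
Outlet amounts (n = n₀ + ν ξ):
  P: 653.6 − 2(207) = 239.6
  R: 0 + 1(207) = 207
  Q: 0 + 1(207) = 207
Total out = 653.6 kmol; y_P = 239.6 / 653.6 = 0.3666.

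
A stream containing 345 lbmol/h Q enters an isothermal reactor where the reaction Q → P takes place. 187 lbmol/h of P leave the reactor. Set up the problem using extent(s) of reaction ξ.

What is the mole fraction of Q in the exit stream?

0.458

For P: n = n₀ + 1ξ → 187 = 0 + 1ξ, giving ξ = 187 lbmol/h.
Outlet amounts (n = n₀ + ν ξ):
  Q: 345 − 1(187) = 158
  P: 0 + 1(187) = 187
Total out = 345 lbmol/h; y_Q = 158 / 345 = 0.458.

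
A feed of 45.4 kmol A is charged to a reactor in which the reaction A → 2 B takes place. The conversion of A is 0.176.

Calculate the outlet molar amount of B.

A reacted = 0.176 × 45.4 = 7.99 kmol; ν_A = −1, so ξ = 7.99/1 = 7.99 kmol.
Outlet amounts (n = n₀ + ν ξ):
  A: 45.4 − 1(7.99) = 37.41
  B: 0 + 2(7.99) = 15.98

16 kmol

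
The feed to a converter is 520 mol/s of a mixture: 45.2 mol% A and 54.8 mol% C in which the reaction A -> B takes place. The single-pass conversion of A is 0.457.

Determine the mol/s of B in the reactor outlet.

107 mol/s

A reacted = 0.457 × 235 = 107.4 mol/s; ν_A = −1, so ξ = 107.4/1 = 107.4 mol/s.
Outlet amounts (n = n₀ + ν ξ):
  A: 235 − 1(107.4) = 127.6
  B: 0 + 1(107.4) = 107.4
  C: 285 (inert)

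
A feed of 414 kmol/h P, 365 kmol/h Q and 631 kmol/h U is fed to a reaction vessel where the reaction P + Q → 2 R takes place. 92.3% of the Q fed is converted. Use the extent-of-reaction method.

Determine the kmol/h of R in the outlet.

Q reacted = 0.923 × 365 = 336.9 kmol/h; ν_Q = −1, so ξ = 336.9/1 = 336.9 kmol/h.
Outlet amounts (n = n₀ + ν ξ):
  P: 414 − 1(336.9) = 77.1
  Q: 365 − 1(336.9) = 28.1
  R: 0 + 2(336.9) = 673.8
  U: 631 (inert)

674 kmol/h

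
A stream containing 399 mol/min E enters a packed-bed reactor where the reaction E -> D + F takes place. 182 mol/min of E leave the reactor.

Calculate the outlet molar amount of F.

For E: n = n₀ − 1ξ → 182 = 399 − 1ξ, giving ξ = 217 mol/min.
Outlet amounts (n = n₀ + ν ξ):
  E: 399 − 1(217) = 182
  D: 0 + 1(217) = 217
  F: 0 + 1(217) = 217

217 mol/min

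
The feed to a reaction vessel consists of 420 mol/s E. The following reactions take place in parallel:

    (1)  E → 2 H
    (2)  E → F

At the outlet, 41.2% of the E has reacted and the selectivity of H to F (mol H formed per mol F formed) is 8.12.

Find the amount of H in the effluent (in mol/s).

278 mol/s

Conversion of E: E consumed = 0.412 × 420 = 173 mol/s = 1ξ₁ + 1ξ₂.
Selectivity: 2ξ₁ / (1ξ₂) = 8.12 → ξ₁ = 4.06 ξ₂.
Substitute: (1·4.06 + 1) ξ₂ = 173 → ξ₂ = 34.2 mol/s, ξ₁ = 138.8 mol/s.
Outlet amounts (n = n₀ + Σ ν·ξ):
  E: 420 − 1(138.8) − 1(34.2) = 247
  H: 0 + 2(138.8) = 277.7
  F: 0 + 1(34.2) = 34.2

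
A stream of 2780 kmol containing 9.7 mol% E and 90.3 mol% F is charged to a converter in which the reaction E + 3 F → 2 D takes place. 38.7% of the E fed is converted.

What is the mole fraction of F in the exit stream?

E reacted = 0.387 × 269.7 = 104.4 kmol; ν_E = −1, so ξ = 104.4/1 = 104.4 kmol.
Outlet amounts (n = n₀ + ν ξ):
  E: 269.7 − 1(104.4) = 165.3
  F: 2510 − 3(104.4) = 2197
  D: 0 + 2(104.4) = 208.7
Total out = 2571 kmol; y_F = 2197 / 2571 = 0.8545.

0.855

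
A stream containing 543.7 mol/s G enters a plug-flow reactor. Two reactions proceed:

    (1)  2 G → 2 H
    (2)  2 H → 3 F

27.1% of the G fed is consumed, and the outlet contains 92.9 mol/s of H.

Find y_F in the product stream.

0.143

Conversion of G: G consumed = 2ξ₁ = 0.271 × 543.7 → ξ₁ = 73.67 mol/s.
H balance: n_H = 0 + 2ξ₁ − 2ξ₂ = 92.9 → ξ₂ = (2·73.67 − 92.9)/2 = 27.22 mol/s.
Outlet amounts (n = n₀ + Σ ν·ξ):
  G: 543.7 − 2(73.67) = 396.4
  H: 0 + 2(73.67) − 2(27.22) = 92.9
  F: 0 + 3(27.22) = 81.66
Total out = 570.9 mol/s; y_F = 81.66 / 570.9 = 0.143.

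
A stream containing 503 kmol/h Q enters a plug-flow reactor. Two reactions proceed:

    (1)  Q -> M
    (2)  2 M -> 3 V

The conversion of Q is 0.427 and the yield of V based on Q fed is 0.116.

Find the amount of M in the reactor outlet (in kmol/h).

Conversion of Q: Q consumed = 1ξ₁ = 0.427 × 503 → ξ₁ = 214.8 kmol/h.
Yield of V: 3ξ₂ / 503 = 0.116 → ξ₂ = 19.45 kmol/h.
Outlet amounts (n = n₀ + Σ ν·ξ):
  Q: 503 − 1(214.8) = 288.2
  M: 0 + 1(214.8) − 2(19.45) = 175.9
  V: 0 + 3(19.45) = 58.35

176 kmol/h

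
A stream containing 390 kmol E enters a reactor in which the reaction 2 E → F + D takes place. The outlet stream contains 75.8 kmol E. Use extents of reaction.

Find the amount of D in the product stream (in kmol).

157 kmol

For E: n = n₀ − 2ξ → 75.8 = 390 − 2ξ, giving ξ = 157.1 kmol.
Outlet amounts (n = n₀ + ν ξ):
  E: 390 − 2(157.1) = 75.8
  F: 0 + 1(157.1) = 157.1
  D: 0 + 1(157.1) = 157.1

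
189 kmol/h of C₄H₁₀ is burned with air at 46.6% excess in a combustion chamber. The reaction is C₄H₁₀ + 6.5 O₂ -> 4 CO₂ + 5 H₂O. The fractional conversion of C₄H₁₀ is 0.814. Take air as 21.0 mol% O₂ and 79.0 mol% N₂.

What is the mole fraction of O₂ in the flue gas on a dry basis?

Stoichiometric O₂ = 6.5 × 189 = 1228 kmol/h; O₂ fed = 1228 × 1.466 = 1801 kmol/h.
N₂ fed = 1801 × 79/21 = 6775 kmol/h.
Fuel reacted = 0.814 × 189 → ξ = 153.8 kmol/h.
Outlet (n = n₀ + ν ξ):
  C₄H₁₀: 189 − 1(153.8) = 35.15
  O₂: 1801 − 6.5(153.8) = 801
  N₂: 6775 (inert)
  CO₂: 0 + 4(153.8) = 615.4
  H₂O: 0 + 5(153.8) = 769.2
Dry total = 8227 kmol/h; y_O₂ (dry) = 801 / 8227 = 0.09736.

0.0974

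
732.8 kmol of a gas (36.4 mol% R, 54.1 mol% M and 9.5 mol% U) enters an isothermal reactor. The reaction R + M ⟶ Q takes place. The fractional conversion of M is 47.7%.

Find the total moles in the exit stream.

544 kmol

M reacted = 0.477 × 396.4 = 189.1 kmol; ν_M = −1, so ξ = 189.1/1 = 189.1 kmol.
Outlet amounts (n = n₀ + ν ξ):
  R: 266.7 − 1(189.1) = 77.64
  M: 396.4 − 1(189.1) = 207.3
  Q: 0 + 1(189.1) = 189.1
  U: 69.62 (inert)
Total out = 77.64 + 207.3 + 189.1 + 69.62 = 543.7 kmol.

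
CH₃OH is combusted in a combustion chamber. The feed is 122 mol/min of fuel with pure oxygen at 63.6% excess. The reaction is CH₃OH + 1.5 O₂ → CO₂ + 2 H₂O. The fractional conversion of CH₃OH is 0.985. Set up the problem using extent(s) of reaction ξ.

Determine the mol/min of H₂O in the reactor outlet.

Stoichiometric O₂ = 1.5 × 122 = 183 mol/min; O₂ fed = 183 × 1.636 = 299.4 mol/min.
Fuel reacted = 0.985 × 122 → ξ = 120.2 mol/min.
Outlet (n = n₀ + ν ξ):
  CH₃OH: 122 − 1(120.2) = 1.83
  O₂: 299.4 − 1.5(120.2) = 119.1
  CO₂: 0 + 1(120.2) = 120.2
  H₂O: 0 + 2(120.2) = 240.3

240 mol/min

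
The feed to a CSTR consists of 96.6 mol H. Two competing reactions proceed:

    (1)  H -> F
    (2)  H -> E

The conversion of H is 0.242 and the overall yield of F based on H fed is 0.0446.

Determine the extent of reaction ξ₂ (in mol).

ξ₂ = 19.1 mol

Yield of F: 1ξ₁ / 96.6 = 0.0446 → ξ₁ = 4.308 mol.
Conversion of H: 1ξ₁ + 1ξ₂ = 0.242 × 96.6 = 23.38 → ξ₂ = 19.07 mol.
Outlet amounts (n = n₀ + Σ ν·ξ):
  H: 96.6 − 1(4.308) − 1(19.07) = 73.22
  F: 0 + 1(4.308) = 4.308
  E: 0 + 1(19.07) = 19.07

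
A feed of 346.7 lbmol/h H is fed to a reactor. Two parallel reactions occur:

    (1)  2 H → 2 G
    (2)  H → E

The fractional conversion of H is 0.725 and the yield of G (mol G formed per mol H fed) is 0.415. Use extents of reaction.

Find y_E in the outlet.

Yield of G: 2ξ₁ / 346.7 = 0.415 → ξ₁ = 71.94 lbmol/h.
Conversion of H: 2ξ₁ + 1ξ₂ = 0.725 × 346.7 = 251.4 → ξ₂ = 107.5 lbmol/h.
Outlet amounts (n = n₀ + Σ ν·ξ):
  H: 346.7 − 2(71.94) − 1(107.5) = 95.34
  G: 0 + 2(71.94) = 143.9
  E: 0 + 1(107.5) = 107.5
Total out = 346.7 lbmol/h; y_E = 107.5 / 346.7 = 0.31.

0.31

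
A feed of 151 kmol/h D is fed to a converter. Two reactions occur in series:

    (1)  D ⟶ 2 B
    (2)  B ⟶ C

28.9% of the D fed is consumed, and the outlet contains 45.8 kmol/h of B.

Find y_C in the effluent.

Conversion of D: D consumed = 1ξ₁ = 0.289 × 151 → ξ₁ = 43.64 kmol/h.
B balance: n_B = 0 + 2ξ₁ − 1ξ₂ = 45.8 → ξ₂ = (2·43.64 − 45.8)/1 = 41.48 kmol/h.
Outlet amounts (n = n₀ + Σ ν·ξ):
  D: 151 − 1(43.64) = 107.4
  B: 0 + 2(43.64) − 1(41.48) = 45.8
  C: 0 + 1(41.48) = 41.48
Total out = 194.6 kmol/h; y_C = 41.48 / 194.6 = 0.2131.

0.213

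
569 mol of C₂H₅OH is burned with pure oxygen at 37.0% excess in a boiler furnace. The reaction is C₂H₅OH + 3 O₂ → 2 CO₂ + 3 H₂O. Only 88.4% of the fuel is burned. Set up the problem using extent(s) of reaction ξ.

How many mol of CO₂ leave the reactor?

1010 mol

Stoichiometric O₂ = 3 × 569 = 1707 mol; O₂ fed = 1707 × 1.370 = 2339 mol.
Fuel reacted = 0.884 × 569 → ξ = 503 mol.
Outlet (n = n₀ + ν ξ):
  C₂H₅OH: 569 − 1(503) = 66
  O₂: 2339 − 3(503) = 829.6
  CO₂: 0 + 2(503) = 1006
  H₂O: 0 + 3(503) = 1509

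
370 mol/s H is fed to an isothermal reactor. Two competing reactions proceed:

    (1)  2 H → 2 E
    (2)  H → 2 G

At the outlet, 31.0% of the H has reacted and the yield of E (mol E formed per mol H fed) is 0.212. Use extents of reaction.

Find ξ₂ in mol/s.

ξ₂ = 36.3 mol/s

Yield of E: 2ξ₁ / 370 = 0.212 → ξ₁ = 39.22 mol/s.
Conversion of H: 2ξ₁ + 1ξ₂ = 0.31 × 370 = 114.7 → ξ₂ = 36.26 mol/s.
Outlet amounts (n = n₀ + Σ ν·ξ):
  H: 370 − 2(39.22) − 1(36.26) = 255.3
  E: 0 + 2(39.22) = 78.44
  G: 0 + 2(36.26) = 72.52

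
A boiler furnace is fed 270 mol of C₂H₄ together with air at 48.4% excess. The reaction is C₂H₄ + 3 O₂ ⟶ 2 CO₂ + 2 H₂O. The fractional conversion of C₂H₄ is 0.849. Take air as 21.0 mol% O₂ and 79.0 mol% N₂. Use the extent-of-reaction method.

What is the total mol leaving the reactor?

5990 mol

Stoichiometric O₂ = 3 × 270 = 810 mol; O₂ fed = 810 × 1.484 = 1202 mol.
N₂ fed = 1202 × 79/21 = 4522 mol.
Fuel reacted = 0.849 × 270 → ξ = 229.2 mol.
Outlet (n = n₀ + ν ξ):
  C₂H₄: 270 − 1(229.2) = 40.77
  O₂: 1202 − 3(229.2) = 514.4
  N₂: 4522 (inert)
  CO₂: 0 + 2(229.2) = 458.5
  H₂O: 0 + 2(229.2) = 458.5
Total out = 40.77 + 514.4 + 4522 + 458.5 + 458.5 = 5994 mol.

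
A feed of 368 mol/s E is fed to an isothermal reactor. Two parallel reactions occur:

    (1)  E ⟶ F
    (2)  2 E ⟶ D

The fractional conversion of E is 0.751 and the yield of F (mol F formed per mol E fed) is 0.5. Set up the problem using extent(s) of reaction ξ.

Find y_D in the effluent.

Yield of F: 1ξ₁ / 368 = 0.5 → ξ₁ = 184 mol/s.
Conversion of E: 1ξ₁ + 2ξ₂ = 0.751 × 368 = 276.4 → ξ₂ = 46.18 mol/s.
Outlet amounts (n = n₀ + Σ ν·ξ):
  E: 368 − 1(184) − 2(46.18) = 91.63
  F: 0 + 1(184) = 184
  D: 0 + 1(46.18) = 46.18
Total out = 321.8 mol/s; y_D = 46.18 / 321.8 = 0.1435.

0.144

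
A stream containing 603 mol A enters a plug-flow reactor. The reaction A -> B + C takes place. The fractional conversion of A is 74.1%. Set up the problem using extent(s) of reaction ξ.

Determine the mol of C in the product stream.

447 mol

A reacted = 0.741 × 603 = 446.8 mol; ν_A = −1, so ξ = 446.8/1 = 446.8 mol.
Outlet amounts (n = n₀ + ν ξ):
  A: 603 − 1(446.8) = 156.2
  B: 0 + 1(446.8) = 446.8
  C: 0 + 1(446.8) = 446.8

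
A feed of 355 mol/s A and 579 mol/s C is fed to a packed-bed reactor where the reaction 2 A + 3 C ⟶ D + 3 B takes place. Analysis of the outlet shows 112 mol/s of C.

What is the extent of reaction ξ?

ξ = 156 mol/s

For C: n = n₀ − 3ξ → 112 = 579 − 3ξ, giving ξ = 155.7 mol/s.
Outlet amounts (n = n₀ + ν ξ):
  A: 355 − 2(155.7) = 43.67
  C: 579 − 3(155.7) = 112
  D: 0 + 1(155.7) = 155.7
  B: 0 + 3(155.7) = 467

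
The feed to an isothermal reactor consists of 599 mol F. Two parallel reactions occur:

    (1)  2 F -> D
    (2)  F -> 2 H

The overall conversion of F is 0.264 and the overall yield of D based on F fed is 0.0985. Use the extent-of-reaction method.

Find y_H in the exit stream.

0.138

Yield of D: 1ξ₁ / 599 = 0.0985 → ξ₁ = 59 mol.
Conversion of F: 2ξ₁ + 1ξ₂ = 0.264 × 599 = 158.1 → ξ₂ = 40.13 mol.
Outlet amounts (n = n₀ + Σ ν·ξ):
  F: 599 − 2(59) − 1(40.13) = 440.9
  D: 0 + 1(59) = 59
  H: 0 + 2(40.13) = 80.27
Total out = 580.1 mol; y_H = 80.27 / 580.1 = 0.1384.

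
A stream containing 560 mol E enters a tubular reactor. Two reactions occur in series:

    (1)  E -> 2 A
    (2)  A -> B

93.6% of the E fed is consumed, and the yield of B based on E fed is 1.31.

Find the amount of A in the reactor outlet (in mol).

315 mol

Conversion of E: E consumed = 1ξ₁ = 0.936 × 560 → ξ₁ = 524.2 mol.
Yield of B: 1ξ₂ / 560 = 1.31 → ξ₂ = 733.6 mol.
Outlet amounts (n = n₀ + Σ ν·ξ):
  E: 560 − 1(524.2) = 35.84
  A: 0 + 2(524.2) − 1(733.6) = 314.7
  B: 0 + 1(733.6) = 733.6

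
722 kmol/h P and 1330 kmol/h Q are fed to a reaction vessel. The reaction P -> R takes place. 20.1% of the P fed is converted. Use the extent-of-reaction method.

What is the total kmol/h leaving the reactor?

2050 kmol/h

P reacted = 0.201 × 722 = 145.1 kmol/h; ν_P = −1, so ξ = 145.1/1 = 145.1 kmol/h.
Outlet amounts (n = n₀ + ν ξ):
  P: 722 − 1(145.1) = 576.9
  R: 0 + 1(145.1) = 145.1
  Q: 1330 (inert)
Total out = 576.9 + 145.1 + 1330 = 2052 kmol/h.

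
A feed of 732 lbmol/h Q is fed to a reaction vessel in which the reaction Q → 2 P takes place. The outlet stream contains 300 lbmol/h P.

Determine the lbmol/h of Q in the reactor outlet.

For P: n = n₀ + 2ξ → 300 = 0 + 2ξ, giving ξ = 150 lbmol/h.
Outlet amounts (n = n₀ + ν ξ):
  Q: 732 − 1(150) = 582
  P: 0 + 2(150) = 300

582 lbmol/h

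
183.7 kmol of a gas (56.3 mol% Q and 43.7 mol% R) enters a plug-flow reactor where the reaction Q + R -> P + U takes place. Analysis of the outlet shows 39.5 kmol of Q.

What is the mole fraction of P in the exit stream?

For Q: n = n₀ − 1ξ → 39.5 = 103.4 − 1ξ, giving ξ = 63.92 kmol.
Outlet amounts (n = n₀ + ν ξ):
  Q: 103.4 − 1(63.92) = 39.5
  R: 80.28 − 1(63.92) = 16.35
  P: 0 + 1(63.92) = 63.92
  U: 0 + 1(63.92) = 63.92
Total out = 183.7 kmol; y_P = 63.92 / 183.7 = 0.348.

0.348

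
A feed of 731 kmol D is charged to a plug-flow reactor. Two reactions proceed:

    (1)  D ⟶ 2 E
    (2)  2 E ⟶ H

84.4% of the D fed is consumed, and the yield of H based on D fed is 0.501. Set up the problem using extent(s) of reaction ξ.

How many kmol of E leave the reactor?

501 kmol

Conversion of D: D consumed = 1ξ₁ = 0.844 × 731 → ξ₁ = 617 kmol.
Yield of H: 1ξ₂ / 731 = 0.501 → ξ₂ = 366.2 kmol.
Outlet amounts (n = n₀ + Σ ν·ξ):
  D: 731 − 1(617) = 114
  E: 0 + 2(617) − 2(366.2) = 501.5
  H: 0 + 1(366.2) = 366.2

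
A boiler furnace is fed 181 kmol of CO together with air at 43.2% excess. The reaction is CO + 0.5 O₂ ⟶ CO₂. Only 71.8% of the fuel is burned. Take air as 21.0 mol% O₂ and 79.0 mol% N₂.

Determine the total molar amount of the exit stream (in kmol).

733 kmol

Stoichiometric O₂ = 0.5 × 181 = 90.5 kmol; O₂ fed = 90.5 × 1.432 = 129.6 kmol.
N₂ fed = 129.6 × 79/21 = 487.5 kmol.
Fuel reacted = 0.718 × 181 → ξ = 130 kmol.
Outlet (n = n₀ + ν ξ):
  CO: 181 − 1(130) = 51.04
  O₂: 129.6 − 0.5(130) = 64.62
  N₂: 487.5 (inert)
  CO₂: 0 + 1(130) = 130
Total out = 51.04 + 64.62 + 487.5 + 130 = 733.1 kmol.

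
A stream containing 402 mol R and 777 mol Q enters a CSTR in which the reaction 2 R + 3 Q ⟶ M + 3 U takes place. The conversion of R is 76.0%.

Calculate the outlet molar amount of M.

R reacted = 0.76 × 402 = 305.5 mol; ν_R = −2, so ξ = 305.5/2 = 152.8 mol.
Outlet amounts (n = n₀ + ν ξ):
  R: 402 − 2(152.8) = 96.48
  Q: 777 − 3(152.8) = 318.7
  M: 0 + 1(152.8) = 152.8
  U: 0 + 3(152.8) = 458.3

153 mol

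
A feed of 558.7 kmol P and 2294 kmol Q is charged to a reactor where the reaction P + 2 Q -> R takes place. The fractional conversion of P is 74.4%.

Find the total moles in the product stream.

P reacted = 0.744 × 558.7 = 415.7 kmol; ν_P = −1, so ξ = 415.7/1 = 415.7 kmol.
Outlet amounts (n = n₀ + ν ξ):
  P: 558.7 − 1(415.7) = 143
  Q: 2294 − 2(415.7) = 1463
  R: 0 + 1(415.7) = 415.7
Total out = 143 + 1463 + 415.7 = 2021 kmol.

2020 kmol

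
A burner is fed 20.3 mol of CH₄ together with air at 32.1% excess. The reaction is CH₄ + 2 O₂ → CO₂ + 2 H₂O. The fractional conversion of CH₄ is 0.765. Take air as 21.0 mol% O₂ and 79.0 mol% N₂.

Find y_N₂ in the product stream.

0.732

Stoichiometric O₂ = 2 × 20.3 = 40.6 mol; O₂ fed = 40.6 × 1.321 = 53.63 mol.
N₂ fed = 53.63 × 79/21 = 201.8 mol.
Fuel reacted = 0.765 × 20.3 → ξ = 15.53 mol.
Outlet (n = n₀ + ν ξ):
  CH₄: 20.3 − 1(15.53) = 4.771
  O₂: 53.63 − 2(15.53) = 22.57
  N₂: 201.8 (inert)
  CO₂: 0 + 1(15.53) = 15.53
  H₂O: 0 + 2(15.53) = 31.06
Total out = 275.7 mol; y_N₂ = 201.8 / 275.7 = 0.7318.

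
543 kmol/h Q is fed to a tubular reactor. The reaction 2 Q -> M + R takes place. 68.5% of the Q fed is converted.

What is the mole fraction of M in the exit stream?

Q reacted = 0.685 × 543 = 372 kmol/h; ν_Q = −2, so ξ = 372/2 = 186 kmol/h.
Outlet amounts (n = n₀ + ν ξ):
  Q: 543 − 2(186) = 171
  M: 0 + 1(186) = 186
  R: 0 + 1(186) = 186
Total out = 543 kmol/h; y_M = 186 / 543 = 0.3425.

0.343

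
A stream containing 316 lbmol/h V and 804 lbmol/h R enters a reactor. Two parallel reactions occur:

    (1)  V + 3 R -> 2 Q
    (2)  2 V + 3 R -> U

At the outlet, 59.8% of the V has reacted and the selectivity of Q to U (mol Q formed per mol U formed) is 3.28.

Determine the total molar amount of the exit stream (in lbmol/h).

Conversion of V: V consumed = 0.598 × 316 = 189 lbmol/h = 1ξ₁ + 2ξ₂.
Selectivity: 2ξ₁ / (1ξ₂) = 3.28 → ξ₁ = 1.64 ξ₂.
Substitute: (1·1.64 + 2) ξ₂ = 189 → ξ₂ = 51.91 lbmol/h, ξ₁ = 85.14 lbmol/h.
Outlet amounts (n = n₀ + Σ ν·ξ):
  V: 316 − 1(85.14) − 2(51.91) = 127
  R: 804 − 3(85.14) − 3(51.91) = 392.8
  Q: 0 + 2(85.14) = 170.3
  U: 0 + 1(51.91) = 51.91
Total out = 127 + 392.8 + 170.3 + 51.91 = 742.1 lbmol/h.

742 lbmol/h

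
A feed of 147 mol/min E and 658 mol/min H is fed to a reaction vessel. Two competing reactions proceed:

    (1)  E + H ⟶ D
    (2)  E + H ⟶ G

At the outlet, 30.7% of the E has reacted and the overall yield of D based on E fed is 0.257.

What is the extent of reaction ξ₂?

ξ₂ = 7.35 mol/min

Yield of D: 1ξ₁ / 147 = 0.257 → ξ₁ = 37.78 mol/min.
Conversion of E: 1ξ₁ + 1ξ₂ = 0.307 × 147 = 45.13 → ξ₂ = 7.35 mol/min.
Outlet amounts (n = n₀ + Σ ν·ξ):
  E: 147 − 1(37.78) − 1(7.35) = 101.9
  H: 658 − 1(37.78) − 1(7.35) = 612.9
  D: 0 + 1(37.78) = 37.78
  G: 0 + 1(7.35) = 7.35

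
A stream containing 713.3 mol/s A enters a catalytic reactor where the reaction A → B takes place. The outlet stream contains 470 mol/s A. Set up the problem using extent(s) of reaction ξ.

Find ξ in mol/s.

For A: n = n₀ − 1ξ → 470 = 713.3 − 1ξ, giving ξ = 243.3 mol/s.
Outlet amounts (n = n₀ + ν ξ):
  A: 713.3 − 1(243.3) = 470
  B: 0 + 1(243.3) = 243.3

ξ = 243 mol/s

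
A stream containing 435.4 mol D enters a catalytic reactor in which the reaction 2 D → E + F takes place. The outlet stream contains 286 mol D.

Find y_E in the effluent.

0.172

For D: n = n₀ − 2ξ → 286 = 435.4 − 2ξ, giving ξ = 74.7 mol.
Outlet amounts (n = n₀ + ν ξ):
  D: 435.4 − 2(74.7) = 286
  E: 0 + 1(74.7) = 74.7
  F: 0 + 1(74.7) = 74.7
Total out = 435.4 mol; y_E = 74.7 / 435.4 = 0.1716.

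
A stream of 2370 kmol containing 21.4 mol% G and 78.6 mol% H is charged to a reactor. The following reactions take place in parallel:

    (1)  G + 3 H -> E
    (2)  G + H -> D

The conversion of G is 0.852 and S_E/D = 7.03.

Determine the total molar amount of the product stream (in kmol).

Conversion of G: G consumed = 0.852 × 507.2 = 432.1 kmol = 1ξ₁ + 1ξ₂.
Selectivity: 1ξ₁ / (1ξ₂) = 7.03 → ξ₁ = 7.03 ξ₂.
Substitute: (1·7.03 + 1) ξ₂ = 432.1 → ξ₂ = 53.81 kmol, ξ₁ = 378.3 kmol.
Outlet amounts (n = n₀ + Σ ν·ξ):
  G: 507.2 − 1(378.3) − 1(53.81) = 75.06
  H: 1863 − 3(378.3) − 1(53.81) = 674.1
  E: 0 + 1(378.3) = 378.3
  D: 0 + 1(53.81) = 53.81
Total out = 75.06 + 674.1 + 378.3 + 53.81 = 1181 kmol.

1180 kmol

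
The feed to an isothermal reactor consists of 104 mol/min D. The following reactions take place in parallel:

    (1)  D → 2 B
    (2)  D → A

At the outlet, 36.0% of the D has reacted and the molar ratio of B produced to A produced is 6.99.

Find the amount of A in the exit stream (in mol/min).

Conversion of D: D consumed = 0.36 × 104 = 37.44 mol/min = 1ξ₁ + 1ξ₂.
Selectivity: 2ξ₁ / (1ξ₂) = 6.99 → ξ₁ = 3.495 ξ₂.
Substitute: (1·3.495 + 1) ξ₂ = 37.44 → ξ₂ = 8.329 mol/min, ξ₁ = 29.11 mol/min.
Outlet amounts (n = n₀ + Σ ν·ξ):
  D: 104 − 1(29.11) − 1(8.329) = 66.56
  B: 0 + 2(29.11) = 58.22
  A: 0 + 1(8.329) = 8.329

8.33 mol/min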